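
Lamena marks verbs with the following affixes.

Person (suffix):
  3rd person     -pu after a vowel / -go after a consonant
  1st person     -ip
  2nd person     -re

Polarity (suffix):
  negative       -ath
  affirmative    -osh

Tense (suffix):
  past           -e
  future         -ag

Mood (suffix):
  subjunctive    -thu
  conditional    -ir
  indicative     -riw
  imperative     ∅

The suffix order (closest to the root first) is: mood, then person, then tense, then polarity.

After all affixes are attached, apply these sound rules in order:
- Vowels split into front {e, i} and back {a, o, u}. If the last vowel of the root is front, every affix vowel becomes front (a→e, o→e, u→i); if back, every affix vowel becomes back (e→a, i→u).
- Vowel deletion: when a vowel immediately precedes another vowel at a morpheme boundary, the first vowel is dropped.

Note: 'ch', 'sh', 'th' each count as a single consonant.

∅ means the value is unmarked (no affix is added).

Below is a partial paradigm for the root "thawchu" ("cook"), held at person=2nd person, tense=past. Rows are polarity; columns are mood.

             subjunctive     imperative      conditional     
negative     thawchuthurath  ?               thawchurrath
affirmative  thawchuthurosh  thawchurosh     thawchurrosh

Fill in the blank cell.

mood = imperative: zero marking, form stays thawchu.
Attach person 2nd person -re → thawchure.
Attach tense past -e → thawchuree.
Attach polarity negative -ath → thawchureeath.
Apply vowel harmony: thawchureeath → thawchuraaath.
Apply vowel deletion: thawchuraaath → thawchurath.

thawchurath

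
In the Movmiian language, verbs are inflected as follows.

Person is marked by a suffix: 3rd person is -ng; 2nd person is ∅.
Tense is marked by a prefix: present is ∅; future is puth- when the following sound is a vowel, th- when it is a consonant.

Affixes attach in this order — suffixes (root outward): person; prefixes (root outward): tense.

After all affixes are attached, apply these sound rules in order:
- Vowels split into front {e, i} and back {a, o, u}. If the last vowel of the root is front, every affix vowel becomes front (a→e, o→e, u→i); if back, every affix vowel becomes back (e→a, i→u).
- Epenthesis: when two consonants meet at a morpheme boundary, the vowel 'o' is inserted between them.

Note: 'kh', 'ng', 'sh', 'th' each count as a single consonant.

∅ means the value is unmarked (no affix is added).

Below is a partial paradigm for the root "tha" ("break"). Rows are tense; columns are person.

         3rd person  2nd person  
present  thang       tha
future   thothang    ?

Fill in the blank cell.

Attach tense future th- (before consonant 'th') → ththa.
person = 2nd person: zero marking, form stays ththa.
Vowel harmony: no change.
Apply epenthesis: ththa → thotha.

thotha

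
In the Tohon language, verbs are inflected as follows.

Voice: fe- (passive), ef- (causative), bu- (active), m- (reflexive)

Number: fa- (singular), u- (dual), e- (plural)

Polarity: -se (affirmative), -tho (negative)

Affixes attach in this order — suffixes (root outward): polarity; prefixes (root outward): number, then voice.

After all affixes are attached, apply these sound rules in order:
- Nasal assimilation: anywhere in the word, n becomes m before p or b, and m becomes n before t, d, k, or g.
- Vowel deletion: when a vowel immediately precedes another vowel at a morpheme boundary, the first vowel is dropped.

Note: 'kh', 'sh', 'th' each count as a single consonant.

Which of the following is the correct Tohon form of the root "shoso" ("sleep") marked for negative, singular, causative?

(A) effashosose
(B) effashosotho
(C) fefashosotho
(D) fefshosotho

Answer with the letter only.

B

Attach polarity negative -tho → shosotho.
Attach number singular fa- → fashosotho.
Attach voice causative ef- → effashosotho.
Nasal assimilation: no change.
Vowel deletion: no change.
So the correct form is effashosotho, option (B).
(A) effashosose is wrong: it uses affirmative instead of negative for polarity.
(D) fefshosotho is wrong: it has the affixes in the wrong order.
(C) fefashosotho is wrong: it uses passive instead of causative for voice.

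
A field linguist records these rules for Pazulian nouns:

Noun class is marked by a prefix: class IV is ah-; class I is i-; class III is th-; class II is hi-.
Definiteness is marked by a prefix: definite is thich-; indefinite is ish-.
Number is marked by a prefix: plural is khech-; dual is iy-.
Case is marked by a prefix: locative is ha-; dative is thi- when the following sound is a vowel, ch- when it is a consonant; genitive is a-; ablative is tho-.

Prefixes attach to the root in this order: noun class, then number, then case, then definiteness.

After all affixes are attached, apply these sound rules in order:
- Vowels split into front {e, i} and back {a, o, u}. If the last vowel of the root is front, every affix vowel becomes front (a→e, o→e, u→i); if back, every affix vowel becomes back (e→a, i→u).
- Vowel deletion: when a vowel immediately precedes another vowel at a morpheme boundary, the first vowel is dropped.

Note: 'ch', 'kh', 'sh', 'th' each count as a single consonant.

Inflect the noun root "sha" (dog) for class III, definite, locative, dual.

thuchhuythsha

Attach noun class class III th- → thsha.
Attach number dual iy- → iythsha.
Attach case locative ha- → haiythsha.
Attach definiteness definite thich- → thichhaiythsha.
Apply vowel harmony: thichhaiythsha → thuchhauythsha.
Apply vowel deletion: thuchhauythsha → thuchhuythsha.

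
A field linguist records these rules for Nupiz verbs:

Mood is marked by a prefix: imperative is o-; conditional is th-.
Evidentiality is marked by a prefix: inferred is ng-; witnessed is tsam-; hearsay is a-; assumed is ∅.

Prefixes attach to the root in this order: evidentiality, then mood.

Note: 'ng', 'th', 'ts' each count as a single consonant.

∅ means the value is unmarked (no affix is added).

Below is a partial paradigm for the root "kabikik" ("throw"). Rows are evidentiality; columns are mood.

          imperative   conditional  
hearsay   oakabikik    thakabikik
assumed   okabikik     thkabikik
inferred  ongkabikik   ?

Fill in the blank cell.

thngkabikik

Attach evidentiality inferred ng- → ngkabikik.
Attach mood conditional th- → thngkabikik.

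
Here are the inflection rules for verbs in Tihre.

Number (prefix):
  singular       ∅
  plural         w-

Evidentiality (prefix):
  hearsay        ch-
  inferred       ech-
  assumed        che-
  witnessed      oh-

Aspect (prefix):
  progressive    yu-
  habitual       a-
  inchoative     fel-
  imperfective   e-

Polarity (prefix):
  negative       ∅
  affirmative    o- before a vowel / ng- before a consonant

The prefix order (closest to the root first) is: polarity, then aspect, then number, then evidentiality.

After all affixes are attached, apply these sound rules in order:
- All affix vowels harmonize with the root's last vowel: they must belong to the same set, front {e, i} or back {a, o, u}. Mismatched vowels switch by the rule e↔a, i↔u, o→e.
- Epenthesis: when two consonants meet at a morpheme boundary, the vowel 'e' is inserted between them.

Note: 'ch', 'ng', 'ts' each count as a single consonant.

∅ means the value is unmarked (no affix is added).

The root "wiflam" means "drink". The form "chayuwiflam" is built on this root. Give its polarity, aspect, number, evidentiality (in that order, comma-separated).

negative, progressive, singular, assumed

Segment: che-yu-wiflam.
polarity: ∅ → negative.
aspect: yu- → progressive.
number: ∅ → singular.
evidentiality: che- → assumed.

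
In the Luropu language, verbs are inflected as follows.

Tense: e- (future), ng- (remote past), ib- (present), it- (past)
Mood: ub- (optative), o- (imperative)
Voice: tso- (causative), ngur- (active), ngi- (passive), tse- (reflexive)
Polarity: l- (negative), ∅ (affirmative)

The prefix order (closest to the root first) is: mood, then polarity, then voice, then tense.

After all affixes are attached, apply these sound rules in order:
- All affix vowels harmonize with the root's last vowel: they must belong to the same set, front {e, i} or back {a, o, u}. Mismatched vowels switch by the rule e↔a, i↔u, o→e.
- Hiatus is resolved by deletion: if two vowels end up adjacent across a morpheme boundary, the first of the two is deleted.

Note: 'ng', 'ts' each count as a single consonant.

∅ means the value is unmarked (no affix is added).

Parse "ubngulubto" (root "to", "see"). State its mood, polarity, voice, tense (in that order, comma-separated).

Segment: ib-ngi-l-ub-to.
mood: ub- → optative.
polarity: l- → negative.
voice: ngi- → passive.
tense: ib- → present.

optative, negative, passive, present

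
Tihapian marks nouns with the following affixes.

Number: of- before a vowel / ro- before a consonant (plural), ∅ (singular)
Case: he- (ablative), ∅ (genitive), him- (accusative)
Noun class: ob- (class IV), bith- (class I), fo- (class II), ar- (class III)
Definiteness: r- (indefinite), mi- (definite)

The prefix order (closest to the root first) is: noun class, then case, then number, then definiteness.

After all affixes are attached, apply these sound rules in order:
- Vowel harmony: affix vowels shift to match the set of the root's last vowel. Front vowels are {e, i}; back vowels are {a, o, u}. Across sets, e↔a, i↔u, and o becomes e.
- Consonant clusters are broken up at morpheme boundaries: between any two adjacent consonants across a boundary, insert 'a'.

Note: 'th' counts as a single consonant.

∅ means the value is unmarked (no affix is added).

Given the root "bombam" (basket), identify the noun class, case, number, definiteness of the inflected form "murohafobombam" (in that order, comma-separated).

Segment: mi-ro-he-fo-bombam.
noun class: fo- → class II.
case: he- → ablative.
number: of/ro- → plural.
definiteness: mi- → definite.

class II, ablative, plural, definite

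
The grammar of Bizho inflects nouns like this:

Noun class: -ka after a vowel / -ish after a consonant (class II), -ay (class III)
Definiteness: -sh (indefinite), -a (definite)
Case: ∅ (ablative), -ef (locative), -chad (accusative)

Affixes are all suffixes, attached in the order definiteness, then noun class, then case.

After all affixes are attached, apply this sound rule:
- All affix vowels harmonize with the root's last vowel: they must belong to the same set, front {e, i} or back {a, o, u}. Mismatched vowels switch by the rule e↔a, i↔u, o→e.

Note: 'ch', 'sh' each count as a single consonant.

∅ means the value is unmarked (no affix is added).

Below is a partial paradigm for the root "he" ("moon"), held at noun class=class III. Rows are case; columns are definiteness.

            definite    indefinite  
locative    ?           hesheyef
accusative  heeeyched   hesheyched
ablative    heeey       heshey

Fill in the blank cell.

heeeyef

Attach definiteness definite -a → hea.
Attach noun class class III -ay → heaay.
Attach case locative -ef → heaayef.
Apply vowel harmony: heaayef → heeeyef.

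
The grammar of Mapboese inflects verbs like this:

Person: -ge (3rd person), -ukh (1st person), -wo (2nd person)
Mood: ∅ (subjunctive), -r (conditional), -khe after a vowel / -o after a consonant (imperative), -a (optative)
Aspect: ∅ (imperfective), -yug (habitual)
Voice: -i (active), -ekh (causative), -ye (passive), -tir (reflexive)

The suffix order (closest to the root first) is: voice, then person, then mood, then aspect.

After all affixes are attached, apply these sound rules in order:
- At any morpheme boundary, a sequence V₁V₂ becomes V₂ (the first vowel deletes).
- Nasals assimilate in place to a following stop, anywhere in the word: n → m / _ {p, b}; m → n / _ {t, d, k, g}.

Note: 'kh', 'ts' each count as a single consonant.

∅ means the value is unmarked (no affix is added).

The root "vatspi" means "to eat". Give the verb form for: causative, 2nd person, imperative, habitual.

vatspekhwokheyug

Attach voice causative -ekh → vatspiekh.
Attach person 2nd person -wo → vatspiekhwo.
Attach mood imperative -khe (after vowel 'o') → vatspiekhwokhe.
Attach aspect habitual -yug → vatspiekhwokheyug.
Apply vowel deletion: vatspiekhwokheyug → vatspekhwokheyug.
Nasal assimilation: no change.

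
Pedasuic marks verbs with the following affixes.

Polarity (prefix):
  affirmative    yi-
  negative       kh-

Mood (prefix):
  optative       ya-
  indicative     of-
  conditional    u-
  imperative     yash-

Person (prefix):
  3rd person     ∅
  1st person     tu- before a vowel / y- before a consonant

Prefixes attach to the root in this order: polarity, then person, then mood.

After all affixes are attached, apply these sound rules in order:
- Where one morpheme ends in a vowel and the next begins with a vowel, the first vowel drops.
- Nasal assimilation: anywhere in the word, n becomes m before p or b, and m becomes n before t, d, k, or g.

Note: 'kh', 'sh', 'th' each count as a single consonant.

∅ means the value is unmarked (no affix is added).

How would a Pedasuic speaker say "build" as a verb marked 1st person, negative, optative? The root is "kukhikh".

Attach polarity negative kh- → khkukhikh.
Attach person 1st person y- (before consonant 'kh') → ykhkukhikh.
Attach mood optative ya- → yaykhkukhikh.
Vowel deletion: no change.
Nasal assimilation: no change.

yaykhkukhikh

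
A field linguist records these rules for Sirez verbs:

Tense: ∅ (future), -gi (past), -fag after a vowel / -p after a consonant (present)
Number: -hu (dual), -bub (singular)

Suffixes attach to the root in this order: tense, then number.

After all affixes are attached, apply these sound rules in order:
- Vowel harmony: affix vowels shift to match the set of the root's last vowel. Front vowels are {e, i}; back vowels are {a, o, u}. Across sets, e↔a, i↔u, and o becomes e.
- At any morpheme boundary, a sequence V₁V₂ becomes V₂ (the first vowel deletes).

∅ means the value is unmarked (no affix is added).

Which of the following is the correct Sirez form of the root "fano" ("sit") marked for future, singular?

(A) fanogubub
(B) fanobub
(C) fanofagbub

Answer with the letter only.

B

tense = future: zero marking, form stays fano.
Attach number singular -bub → fanobub.
Vowel harmony: no change.
Vowel deletion: no change.
So the correct form is fanobub, option (B).
(C) fanofagbub is wrong: it uses present instead of future for tense.
(A) fanogubub is wrong: it uses past instead of future for tense.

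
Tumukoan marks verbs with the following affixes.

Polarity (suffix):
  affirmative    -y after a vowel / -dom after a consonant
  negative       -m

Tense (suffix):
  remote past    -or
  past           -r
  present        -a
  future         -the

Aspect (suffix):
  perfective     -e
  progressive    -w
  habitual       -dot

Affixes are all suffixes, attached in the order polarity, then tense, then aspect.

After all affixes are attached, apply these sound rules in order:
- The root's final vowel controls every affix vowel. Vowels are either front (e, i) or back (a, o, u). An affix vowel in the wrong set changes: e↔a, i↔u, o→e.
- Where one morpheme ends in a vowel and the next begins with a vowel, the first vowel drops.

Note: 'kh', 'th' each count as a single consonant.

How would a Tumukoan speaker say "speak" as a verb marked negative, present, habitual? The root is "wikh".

wikhmedet

Attach polarity negative -m → wikhm.
Attach tense present -a → wikhma.
Attach aspect habitual -dot → wikhmadot.
Apply vowel harmony: wikhmadot → wikhmedet.
Vowel deletion: no change.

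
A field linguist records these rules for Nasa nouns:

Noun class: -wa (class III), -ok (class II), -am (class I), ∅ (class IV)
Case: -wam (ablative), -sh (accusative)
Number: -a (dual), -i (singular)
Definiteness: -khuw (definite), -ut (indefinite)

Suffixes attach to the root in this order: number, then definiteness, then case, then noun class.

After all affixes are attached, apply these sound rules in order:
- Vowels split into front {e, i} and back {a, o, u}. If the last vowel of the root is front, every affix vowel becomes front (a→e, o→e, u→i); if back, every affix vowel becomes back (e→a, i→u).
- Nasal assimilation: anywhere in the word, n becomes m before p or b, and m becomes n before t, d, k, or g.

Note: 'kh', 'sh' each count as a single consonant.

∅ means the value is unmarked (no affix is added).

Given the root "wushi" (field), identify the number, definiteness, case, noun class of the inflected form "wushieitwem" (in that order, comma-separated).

Segment: wushi-a-ut-wam.
number: -a → dual.
definiteness: -ut → indefinite.
case: -wam → ablative.
noun class: ∅ → class IV.

dual, indefinite, ablative, class IV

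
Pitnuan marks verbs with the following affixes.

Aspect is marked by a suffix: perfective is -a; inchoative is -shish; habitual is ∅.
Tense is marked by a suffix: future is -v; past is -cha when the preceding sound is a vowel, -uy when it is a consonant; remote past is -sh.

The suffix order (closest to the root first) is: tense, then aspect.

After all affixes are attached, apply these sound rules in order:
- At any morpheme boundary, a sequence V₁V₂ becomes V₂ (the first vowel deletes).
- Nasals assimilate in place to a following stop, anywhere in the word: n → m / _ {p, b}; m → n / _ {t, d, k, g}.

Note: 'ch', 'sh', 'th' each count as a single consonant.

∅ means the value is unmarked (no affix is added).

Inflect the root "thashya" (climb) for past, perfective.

Attach tense past -cha (after vowel 'a') → thashyacha.
Attach aspect perfective -a → thashyachaa.
Apply vowel deletion: thashyachaa → thashyacha.
Nasal assimilation: no change.

thashyacha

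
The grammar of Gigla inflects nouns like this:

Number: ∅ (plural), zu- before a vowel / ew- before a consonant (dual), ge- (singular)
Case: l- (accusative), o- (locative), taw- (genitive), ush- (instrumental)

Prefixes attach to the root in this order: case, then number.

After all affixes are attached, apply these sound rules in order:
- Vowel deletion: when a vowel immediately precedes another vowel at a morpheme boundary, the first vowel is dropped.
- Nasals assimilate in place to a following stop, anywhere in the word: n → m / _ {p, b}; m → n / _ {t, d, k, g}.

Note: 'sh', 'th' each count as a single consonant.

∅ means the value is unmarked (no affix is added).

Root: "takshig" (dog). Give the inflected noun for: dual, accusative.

ewltakshig

Attach case accusative l- → ltakshig.
Attach number dual ew- (before consonant 'l') → ewltakshig.
Vowel deletion: no change.
Nasal assimilation: no change.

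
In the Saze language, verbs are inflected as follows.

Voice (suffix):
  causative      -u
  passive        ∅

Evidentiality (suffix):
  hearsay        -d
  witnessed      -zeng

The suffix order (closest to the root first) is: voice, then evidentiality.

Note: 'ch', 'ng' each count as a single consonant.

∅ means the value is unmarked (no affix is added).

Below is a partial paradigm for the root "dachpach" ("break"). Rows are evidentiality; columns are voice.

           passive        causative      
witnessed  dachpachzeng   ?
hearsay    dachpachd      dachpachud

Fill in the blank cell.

Attach voice causative -u → dachpachu.
Attach evidentiality witnessed -zeng → dachpachuzeng.

dachpachuzeng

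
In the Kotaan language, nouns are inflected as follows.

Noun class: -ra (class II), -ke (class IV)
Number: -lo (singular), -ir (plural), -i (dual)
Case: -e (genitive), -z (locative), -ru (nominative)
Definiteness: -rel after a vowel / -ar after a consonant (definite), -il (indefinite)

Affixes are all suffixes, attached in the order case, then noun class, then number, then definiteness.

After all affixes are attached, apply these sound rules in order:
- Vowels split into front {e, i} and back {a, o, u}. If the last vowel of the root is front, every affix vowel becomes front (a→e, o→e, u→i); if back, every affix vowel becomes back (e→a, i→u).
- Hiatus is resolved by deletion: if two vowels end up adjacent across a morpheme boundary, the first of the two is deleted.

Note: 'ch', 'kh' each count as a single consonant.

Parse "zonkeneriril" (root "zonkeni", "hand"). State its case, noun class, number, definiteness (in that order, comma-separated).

genitive, class II, plural, indefinite

Segment: zonkeni-e-ra-ir-il.
case: -e → genitive.
noun class: -ra → class II.
number: -ir → plural.
definiteness: -il → indefinite.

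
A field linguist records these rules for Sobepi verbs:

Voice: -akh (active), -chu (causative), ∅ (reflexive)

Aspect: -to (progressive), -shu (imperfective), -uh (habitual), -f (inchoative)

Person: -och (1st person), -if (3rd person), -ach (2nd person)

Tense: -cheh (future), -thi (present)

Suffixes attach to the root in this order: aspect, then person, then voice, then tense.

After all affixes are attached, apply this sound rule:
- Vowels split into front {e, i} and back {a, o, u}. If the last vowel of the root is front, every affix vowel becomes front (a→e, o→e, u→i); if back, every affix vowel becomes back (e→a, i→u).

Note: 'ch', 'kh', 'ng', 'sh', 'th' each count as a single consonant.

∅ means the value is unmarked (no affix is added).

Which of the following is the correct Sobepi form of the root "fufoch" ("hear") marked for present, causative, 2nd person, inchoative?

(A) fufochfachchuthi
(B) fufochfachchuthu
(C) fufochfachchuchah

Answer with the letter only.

Attach aspect inchoative -f → fufochf.
Attach person 2nd person -ach → fufochfach.
Attach voice causative -chu → fufochfachchu.
Attach tense present -thi → fufochfachchuthi.
Apply vowel harmony: fufochfachchuthi → fufochfachchuthu.
So the correct form is fufochfachchuthu, option (B).
(A) fufochfachchuthi is wrong: it fails to apply the sound rule(s).
(C) fufochfachchuchah is wrong: it uses future instead of present for tense.

B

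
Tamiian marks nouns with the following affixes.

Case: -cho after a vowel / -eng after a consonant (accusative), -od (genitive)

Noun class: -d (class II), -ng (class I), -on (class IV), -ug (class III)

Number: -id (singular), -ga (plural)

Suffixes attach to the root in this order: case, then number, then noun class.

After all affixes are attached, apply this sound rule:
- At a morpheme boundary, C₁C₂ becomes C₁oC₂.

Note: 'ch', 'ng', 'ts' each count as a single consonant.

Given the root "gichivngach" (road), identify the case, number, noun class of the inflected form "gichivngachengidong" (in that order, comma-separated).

Segment: gichivngach-eng-id-ng.
case: -cho/eng → accusative.
number: -id → singular.
noun class: -ng → class I.

accusative, singular, class I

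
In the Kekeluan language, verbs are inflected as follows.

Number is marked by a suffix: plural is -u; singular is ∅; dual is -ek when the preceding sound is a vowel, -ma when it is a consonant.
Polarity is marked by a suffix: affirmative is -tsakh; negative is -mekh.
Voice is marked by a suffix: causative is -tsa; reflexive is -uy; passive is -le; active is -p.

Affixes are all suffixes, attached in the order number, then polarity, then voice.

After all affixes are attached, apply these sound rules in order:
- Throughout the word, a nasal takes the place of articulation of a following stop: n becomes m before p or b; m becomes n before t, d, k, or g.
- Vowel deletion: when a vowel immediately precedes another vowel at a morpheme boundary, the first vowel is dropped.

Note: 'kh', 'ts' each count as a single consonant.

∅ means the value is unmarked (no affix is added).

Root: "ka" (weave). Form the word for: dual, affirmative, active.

kektsakhp

Attach number dual -ek (after vowel 'a') → kaek.
Attach polarity affirmative -tsakh → kaektsakh.
Attach voice active -p → kaektsakhp.
Nasal assimilation: no change.
Apply vowel deletion: kaektsakhp → kektsakhp.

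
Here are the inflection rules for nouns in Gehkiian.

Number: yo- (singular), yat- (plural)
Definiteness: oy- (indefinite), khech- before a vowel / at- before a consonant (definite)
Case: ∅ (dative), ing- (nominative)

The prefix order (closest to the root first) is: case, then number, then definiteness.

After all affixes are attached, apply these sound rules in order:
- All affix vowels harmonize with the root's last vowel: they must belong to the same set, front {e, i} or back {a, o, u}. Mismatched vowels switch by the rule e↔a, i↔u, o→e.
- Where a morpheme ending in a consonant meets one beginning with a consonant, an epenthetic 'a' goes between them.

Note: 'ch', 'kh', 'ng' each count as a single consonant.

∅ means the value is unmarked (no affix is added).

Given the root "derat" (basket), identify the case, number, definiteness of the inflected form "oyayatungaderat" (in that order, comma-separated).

Segment: oy-yat-ing-derat.
case: ing- → nominative.
number: yat- → plural.
definiteness: oy- → indefinite.

nominative, plural, indefinite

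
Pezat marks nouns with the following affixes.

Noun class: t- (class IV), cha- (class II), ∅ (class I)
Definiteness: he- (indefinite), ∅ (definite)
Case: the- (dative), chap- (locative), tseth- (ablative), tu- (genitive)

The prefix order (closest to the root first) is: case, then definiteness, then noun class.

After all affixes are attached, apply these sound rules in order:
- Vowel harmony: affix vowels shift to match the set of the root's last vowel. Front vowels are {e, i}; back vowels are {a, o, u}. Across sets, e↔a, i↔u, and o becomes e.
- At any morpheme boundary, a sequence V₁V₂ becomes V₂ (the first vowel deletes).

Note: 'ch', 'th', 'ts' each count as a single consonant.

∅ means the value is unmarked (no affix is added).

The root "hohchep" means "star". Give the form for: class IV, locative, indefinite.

thechephohchep

Attach case locative chap- → chaphohchep.
Attach definiteness indefinite he- → hechaphohchep.
Attach noun class class IV t- → thechaphohchep.
Apply vowel harmony: thechaphohchep → thechephohchep.
Vowel deletion: no change.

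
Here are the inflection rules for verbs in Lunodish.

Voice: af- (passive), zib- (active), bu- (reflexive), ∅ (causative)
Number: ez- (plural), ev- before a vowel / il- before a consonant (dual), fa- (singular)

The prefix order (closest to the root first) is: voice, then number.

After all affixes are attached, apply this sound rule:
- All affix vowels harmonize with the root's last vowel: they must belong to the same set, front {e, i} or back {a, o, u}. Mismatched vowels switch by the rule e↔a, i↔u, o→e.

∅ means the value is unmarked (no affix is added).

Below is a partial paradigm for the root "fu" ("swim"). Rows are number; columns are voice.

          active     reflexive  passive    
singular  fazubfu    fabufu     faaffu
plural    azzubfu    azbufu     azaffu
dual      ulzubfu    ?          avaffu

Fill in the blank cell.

Attach voice reflexive bu- → bufu.
Attach number dual il- (before consonant 'b') → ilbufu.
Apply vowel harmony: ilbufu → ulbufu.

ulbufu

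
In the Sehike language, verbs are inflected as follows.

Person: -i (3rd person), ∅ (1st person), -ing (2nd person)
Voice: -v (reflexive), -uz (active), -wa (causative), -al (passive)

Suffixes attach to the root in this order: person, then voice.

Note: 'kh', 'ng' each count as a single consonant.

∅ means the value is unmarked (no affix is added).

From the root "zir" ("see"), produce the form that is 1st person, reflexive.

person = 1st person: zero marking, form stays zir.
Attach voice reflexive -v → zirv.

zirv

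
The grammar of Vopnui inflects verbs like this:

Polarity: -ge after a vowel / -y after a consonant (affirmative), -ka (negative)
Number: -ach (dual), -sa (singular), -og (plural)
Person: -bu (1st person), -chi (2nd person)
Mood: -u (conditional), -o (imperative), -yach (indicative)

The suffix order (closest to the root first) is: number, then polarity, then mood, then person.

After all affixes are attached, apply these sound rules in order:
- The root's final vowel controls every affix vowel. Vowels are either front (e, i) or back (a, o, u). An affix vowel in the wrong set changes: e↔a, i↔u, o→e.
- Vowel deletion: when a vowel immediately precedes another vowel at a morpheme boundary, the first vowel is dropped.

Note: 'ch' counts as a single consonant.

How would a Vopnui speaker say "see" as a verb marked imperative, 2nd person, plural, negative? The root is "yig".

Attach number plural -og → yigog.
Attach polarity negative -ka → yigogka.
Attach mood imperative -o → yigogkao.
Attach person 2nd person -chi → yigogkaochi.
Apply vowel harmony: yigogkaochi → yigegkeechi.
Apply vowel deletion: yigegkeechi → yigegkechi.

yigegkechi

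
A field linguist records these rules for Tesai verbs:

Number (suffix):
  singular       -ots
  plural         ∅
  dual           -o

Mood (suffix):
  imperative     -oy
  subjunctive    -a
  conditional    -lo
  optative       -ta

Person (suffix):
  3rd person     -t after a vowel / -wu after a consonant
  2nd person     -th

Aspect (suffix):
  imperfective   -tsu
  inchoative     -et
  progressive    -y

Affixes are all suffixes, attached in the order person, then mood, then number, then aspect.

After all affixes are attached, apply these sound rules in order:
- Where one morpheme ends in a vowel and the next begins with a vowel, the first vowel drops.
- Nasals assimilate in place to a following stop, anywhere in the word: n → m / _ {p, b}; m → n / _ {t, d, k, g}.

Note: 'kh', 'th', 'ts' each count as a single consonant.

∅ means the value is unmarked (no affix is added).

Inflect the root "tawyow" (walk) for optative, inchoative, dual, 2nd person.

Attach person 2nd person -th → tawyowth.
Attach mood optative -ta → tawyowthta.
Attach number dual -o → tawyowthtao.
Attach aspect inchoative -et → tawyowthtaoet.
Apply vowel deletion: tawyowthtaoet → tawyowthtet.
Nasal assimilation: no change.

tawyowthtet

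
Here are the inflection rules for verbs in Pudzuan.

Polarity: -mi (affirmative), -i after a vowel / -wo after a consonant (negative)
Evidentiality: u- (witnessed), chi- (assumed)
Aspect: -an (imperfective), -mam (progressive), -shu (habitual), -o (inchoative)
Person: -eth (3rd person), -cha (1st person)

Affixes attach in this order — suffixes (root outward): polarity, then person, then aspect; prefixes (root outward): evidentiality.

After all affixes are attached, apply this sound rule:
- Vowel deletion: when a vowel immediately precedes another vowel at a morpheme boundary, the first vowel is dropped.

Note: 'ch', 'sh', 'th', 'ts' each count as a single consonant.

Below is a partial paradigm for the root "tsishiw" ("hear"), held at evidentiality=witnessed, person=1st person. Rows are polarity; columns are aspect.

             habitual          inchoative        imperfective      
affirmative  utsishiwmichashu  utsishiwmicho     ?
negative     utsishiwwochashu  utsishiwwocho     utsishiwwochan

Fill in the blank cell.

utsishiwmichan

Attach polarity affirmative -mi → tsishiwmi.
Attach evidentiality witnessed u- → utsishiwmi.
Attach person 1st person -cha → utsishiwmicha.
Attach aspect imperfective -an → utsishiwmichaan.
Apply vowel deletion: utsishiwmichaan → utsishiwmichan.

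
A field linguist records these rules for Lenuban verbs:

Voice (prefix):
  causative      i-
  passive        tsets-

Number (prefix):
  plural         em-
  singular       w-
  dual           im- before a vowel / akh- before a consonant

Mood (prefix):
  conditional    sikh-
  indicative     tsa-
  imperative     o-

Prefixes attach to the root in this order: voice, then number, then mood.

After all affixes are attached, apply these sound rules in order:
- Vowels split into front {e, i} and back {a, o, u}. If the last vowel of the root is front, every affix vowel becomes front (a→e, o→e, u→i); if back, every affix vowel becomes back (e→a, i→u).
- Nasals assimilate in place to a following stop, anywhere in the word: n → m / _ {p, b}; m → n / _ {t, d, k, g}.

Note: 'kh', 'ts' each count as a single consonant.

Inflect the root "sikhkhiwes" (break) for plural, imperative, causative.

eemisikhkhiwes

Attach voice causative i- → isikhkhiwes.
Attach number plural em- → emisikhkhiwes.
Attach mood imperative o- → oemisikhkhiwes.
Apply vowel harmony: oemisikhkhiwes → eemisikhkhiwes.
Nasal assimilation: no change.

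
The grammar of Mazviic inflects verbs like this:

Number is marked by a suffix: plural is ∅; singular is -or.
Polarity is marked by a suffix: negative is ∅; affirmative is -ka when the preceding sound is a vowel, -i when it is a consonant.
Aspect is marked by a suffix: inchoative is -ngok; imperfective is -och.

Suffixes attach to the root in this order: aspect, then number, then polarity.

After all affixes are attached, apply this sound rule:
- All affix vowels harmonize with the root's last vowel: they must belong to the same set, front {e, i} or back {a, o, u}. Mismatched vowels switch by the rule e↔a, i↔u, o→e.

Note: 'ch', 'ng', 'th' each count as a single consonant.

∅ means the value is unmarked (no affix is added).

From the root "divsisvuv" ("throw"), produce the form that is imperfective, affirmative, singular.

divsisvuvochoru

Attach aspect imperfective -och → divsisvuvoch.
Attach number singular -or → divsisvuvochor.
Attach polarity affirmative -i (after consonant 'r') → divsisvuvochori.
Apply vowel harmony: divsisvuvochori → divsisvuvochoru.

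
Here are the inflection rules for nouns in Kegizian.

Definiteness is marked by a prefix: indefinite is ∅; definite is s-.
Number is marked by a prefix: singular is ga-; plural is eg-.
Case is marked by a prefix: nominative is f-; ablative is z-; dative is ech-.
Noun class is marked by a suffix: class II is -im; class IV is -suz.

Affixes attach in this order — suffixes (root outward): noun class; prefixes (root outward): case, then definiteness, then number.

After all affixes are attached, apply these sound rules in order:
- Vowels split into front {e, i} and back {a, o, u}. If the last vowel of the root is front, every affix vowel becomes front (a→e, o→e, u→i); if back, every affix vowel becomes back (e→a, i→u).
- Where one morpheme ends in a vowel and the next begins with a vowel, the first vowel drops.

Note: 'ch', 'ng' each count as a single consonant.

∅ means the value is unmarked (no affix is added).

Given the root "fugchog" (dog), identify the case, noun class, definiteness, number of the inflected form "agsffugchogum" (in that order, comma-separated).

nominative, class II, definite, plural

Segment: eg-s-f-fugchog-im.
case: f- → nominative.
noun class: -im → class II.
definiteness: s- → definite.
number: eg- → plural.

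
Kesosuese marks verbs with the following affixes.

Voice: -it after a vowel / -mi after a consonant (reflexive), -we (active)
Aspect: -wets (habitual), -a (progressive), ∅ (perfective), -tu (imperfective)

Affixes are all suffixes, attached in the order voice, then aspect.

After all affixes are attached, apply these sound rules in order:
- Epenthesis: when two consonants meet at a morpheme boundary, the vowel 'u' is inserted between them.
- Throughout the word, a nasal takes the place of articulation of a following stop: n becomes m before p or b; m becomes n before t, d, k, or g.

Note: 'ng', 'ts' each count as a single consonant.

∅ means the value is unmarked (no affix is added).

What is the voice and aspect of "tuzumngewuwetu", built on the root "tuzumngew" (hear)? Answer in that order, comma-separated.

active, imperfective

Segment: tuzumngew-we-tu.
voice: -we → active.
aspect: -tu → imperfective.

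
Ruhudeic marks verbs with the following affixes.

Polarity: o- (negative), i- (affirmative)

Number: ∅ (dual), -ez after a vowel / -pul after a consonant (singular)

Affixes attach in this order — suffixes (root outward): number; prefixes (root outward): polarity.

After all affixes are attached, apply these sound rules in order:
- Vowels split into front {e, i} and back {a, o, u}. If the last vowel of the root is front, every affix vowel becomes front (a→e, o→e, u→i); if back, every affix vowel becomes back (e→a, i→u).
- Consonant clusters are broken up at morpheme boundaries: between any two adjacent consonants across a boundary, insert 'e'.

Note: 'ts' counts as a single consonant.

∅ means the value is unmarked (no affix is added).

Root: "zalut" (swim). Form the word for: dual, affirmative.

number = dual: zero marking, form stays zalut.
Attach polarity affirmative i- → izalut.
Apply vowel harmony: izalut → uzalut.
Epenthesis: no change.

uzalut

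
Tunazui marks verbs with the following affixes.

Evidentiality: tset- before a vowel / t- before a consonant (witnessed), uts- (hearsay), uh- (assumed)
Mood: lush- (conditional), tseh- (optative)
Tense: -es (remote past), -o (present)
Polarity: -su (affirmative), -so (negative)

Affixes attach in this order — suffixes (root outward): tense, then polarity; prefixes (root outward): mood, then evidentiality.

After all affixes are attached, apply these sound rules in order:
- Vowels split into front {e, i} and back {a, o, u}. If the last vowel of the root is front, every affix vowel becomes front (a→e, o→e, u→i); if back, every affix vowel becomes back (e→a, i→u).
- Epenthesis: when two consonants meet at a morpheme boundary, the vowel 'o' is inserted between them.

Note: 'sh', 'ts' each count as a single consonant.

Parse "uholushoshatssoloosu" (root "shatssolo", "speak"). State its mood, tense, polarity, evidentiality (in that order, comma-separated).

conditional, present, affirmative, assumed

Segment: uh-lush-shatssolo-o-su.
mood: lush- → conditional.
tense: -o → present.
polarity: -su → affirmative.
evidentiality: uh- → assumed.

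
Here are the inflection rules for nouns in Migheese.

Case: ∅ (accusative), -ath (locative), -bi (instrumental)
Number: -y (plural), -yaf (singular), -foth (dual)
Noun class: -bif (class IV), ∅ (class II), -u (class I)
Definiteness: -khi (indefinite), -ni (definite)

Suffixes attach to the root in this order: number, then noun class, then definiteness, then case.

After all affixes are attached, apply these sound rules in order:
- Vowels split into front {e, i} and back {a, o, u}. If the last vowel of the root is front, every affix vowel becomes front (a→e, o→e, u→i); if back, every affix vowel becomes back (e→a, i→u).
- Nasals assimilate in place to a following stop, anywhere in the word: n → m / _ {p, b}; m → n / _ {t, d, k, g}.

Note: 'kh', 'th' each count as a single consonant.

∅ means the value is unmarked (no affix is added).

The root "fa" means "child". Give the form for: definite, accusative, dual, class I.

Attach number dual -foth → fafoth.
Attach noun class class I -u → fafothu.
Attach definiteness definite -ni → fafothuni.
case = accusative: zero marking, form stays fafothuni.
Apply vowel harmony: fafothuni → fafothunu.
Nasal assimilation: no change.

fafothunu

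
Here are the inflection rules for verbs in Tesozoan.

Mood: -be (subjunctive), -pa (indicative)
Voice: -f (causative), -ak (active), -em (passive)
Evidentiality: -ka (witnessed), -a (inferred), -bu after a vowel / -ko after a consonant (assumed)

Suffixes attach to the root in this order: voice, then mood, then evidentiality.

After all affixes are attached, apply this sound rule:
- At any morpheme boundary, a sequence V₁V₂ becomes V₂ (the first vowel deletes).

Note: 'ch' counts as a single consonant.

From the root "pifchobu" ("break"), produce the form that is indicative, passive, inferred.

pifchobempa

Attach voice passive -em → pifchobuem.
Attach mood indicative -pa → pifchobuempa.
Attach evidentiality inferred -a → pifchobuempaa.
Apply vowel deletion: pifchobuempaa → pifchobempa.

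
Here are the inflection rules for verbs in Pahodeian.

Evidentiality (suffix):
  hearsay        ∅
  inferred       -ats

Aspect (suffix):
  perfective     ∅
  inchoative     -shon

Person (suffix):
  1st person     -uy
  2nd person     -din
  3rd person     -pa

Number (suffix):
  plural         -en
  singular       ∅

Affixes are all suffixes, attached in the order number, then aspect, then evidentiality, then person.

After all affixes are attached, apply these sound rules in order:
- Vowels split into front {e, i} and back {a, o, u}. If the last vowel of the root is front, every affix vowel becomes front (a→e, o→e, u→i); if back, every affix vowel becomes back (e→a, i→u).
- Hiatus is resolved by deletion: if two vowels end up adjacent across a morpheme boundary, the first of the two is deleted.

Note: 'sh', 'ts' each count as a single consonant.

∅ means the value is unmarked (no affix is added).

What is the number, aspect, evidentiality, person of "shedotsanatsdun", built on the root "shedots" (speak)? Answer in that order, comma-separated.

Segment: shedots-en-ats-din.
number: -en → plural.
aspect: ∅ → perfective.
evidentiality: -ats → inferred.
person: -din → 2nd person.

plural, perfective, inferred, 2nd person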